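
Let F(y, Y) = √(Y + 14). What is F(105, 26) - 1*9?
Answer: -9 + 2*√10 ≈ -2.6754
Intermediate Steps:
F(y, Y) = √(14 + Y)
F(105, 26) - 1*9 = √(14 + 26) - 1*9 = √40 - 9 = 2*√10 - 9 = -9 + 2*√10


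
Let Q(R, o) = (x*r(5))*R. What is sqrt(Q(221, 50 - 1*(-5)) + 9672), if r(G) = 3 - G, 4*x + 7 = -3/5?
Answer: 13*sqrt(1555)/5 ≈ 102.53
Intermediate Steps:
x = -19/10 (x = -7/4 + (-3/5)/4 = -7/4 + (-3*1/5)/4 = -7/4 + (1/4)*(-3/5) = -7/4 - 3/20 = -19/10 ≈ -1.9000)
Q(R, o) = 19*R/5 (Q(R, o) = (-19*(3 - 1*5)/10)*R = (-19*(3 - 5)/10)*R = (-19/10*(-2))*R = 19*R/5)
sqrt(Q(221, 50 - 1*(-5)) + 9672) = sqrt((19/5)*221 + 9672) = sqrt(4199/5 + 9672) = sqrt(52559/5) = 13*sqrt(1555)/5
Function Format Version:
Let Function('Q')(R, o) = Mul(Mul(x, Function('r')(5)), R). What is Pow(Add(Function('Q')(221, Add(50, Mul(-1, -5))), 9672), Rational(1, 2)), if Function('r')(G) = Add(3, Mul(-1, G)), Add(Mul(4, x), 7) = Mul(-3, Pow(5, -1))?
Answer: Mul(Rational(13, 5), Pow(1555, Rational(1, 2))) ≈ 102.53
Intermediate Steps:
x = Rational(-19, 10) (x = Add(Rational(-7, 4), Mul(Rational(1, 4), Mul(-3, Pow(5, -1)))) = Add(Rational(-7, 4), Mul(Rational(1, 4), Mul(-3, Rational(1, 5)))) = Add(Rational(-7, 4), Mul(Rational(1, 4), Rational(-3, 5))) = Add(Rational(-7, 4), Rational(-3, 20)) = Rational(-19, 10) ≈ -1.9000)
Function('Q')(R, o) = Mul(Rational(19, 5), R) (Function('Q')(R, o) = Mul(Mul(Rational(-19, 10), Add(3, Mul(-1, 5))), R) = Mul(Mul(Rational(-19, 10), Add(3, -5)), R) = Mul(Mul(Rational(-19, 10), -2), R) = Mul(Rational(19, 5), R))
Pow(Add(Function('Q')(221, Add(50, Mul(-1, -5))), 9672), Rational(1, 2)) = Pow(Add(Mul(Rational(19, 5), 221), 9672), Rational(1, 2)) = Pow(Add(Rational(4199, 5), 9672), Rational(1, 2)) = Pow(Rational(52559, 5), Rational(1, 2)) = Mul(Rational(13, 5), Pow(1555, Rational(1, 2)))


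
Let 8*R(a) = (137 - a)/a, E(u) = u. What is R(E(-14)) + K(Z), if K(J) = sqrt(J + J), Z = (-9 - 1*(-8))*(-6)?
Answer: -151/112 + 2*sqrt(3) ≈ 2.1159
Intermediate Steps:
Z = 6 (Z = (-9 + 8)*(-6) = -1*(-6) = 6)
K(J) = sqrt(2)*sqrt(J) (K(J) = sqrt(2*J) = sqrt(2)*sqrt(J))
R(a) = (137 - a)/(8*a) (R(a) = ((137 - a)/a)/8 = (137 - a)/(8*a))
R(E(-14)) + K(Z) = (1/8)*(137 - 1*(-14))/(-14) + sqrt(2)*sqrt(6) = (1/8)*(-1/14)*(137 + 14) + 2*sqrt(3) = (1/8)*(-1/14)*151 + 2*sqrt(3) = -151/112 + 2*sqrt(3)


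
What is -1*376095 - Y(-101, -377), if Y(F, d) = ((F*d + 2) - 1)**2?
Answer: -1450310179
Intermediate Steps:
Y(F, d) = (1 + F*d)**2 (Y(F, d) = ((2 + F*d) - 1)**2 = (1 + F*d)**2)
-1*376095 - Y(-101, -377) = -1*376095 - (1 - 101*(-377))**2 = -376095 - (1 + 38077)**2 = -376095 - 1*38078**2 = -376095 - 1*1449934084 = -376095 - 1449934084 = -1450310179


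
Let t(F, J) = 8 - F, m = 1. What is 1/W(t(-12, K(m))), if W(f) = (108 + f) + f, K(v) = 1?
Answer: 1/148 ≈ 0.0067568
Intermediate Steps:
W(f) = 108 + 2*f
1/W(t(-12, K(m))) = 1/(108 + 2*(8 - 1*(-12))) = 1/(108 + 2*(8 + 12)) = 1/(108 + 2*20) = 1/(108 + 40) = 1/148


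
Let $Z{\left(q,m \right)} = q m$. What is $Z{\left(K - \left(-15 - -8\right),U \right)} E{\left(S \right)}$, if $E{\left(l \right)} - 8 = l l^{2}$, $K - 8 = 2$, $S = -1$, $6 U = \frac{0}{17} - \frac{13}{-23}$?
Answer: $\frac{1547}{138} \approx 11.21$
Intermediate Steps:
$U = \frac{13}{138}$ ($U = \frac{\frac{0}{17} - \frac{13}{-23}}{6} = \frac{0 \cdot \frac{1}{17} - - \frac{13}{23}}{6} = \frac{0 + \frac{13}{23}}{6} = \frac{1}{6} \cdot \frac{13}{23} = \frac{13}{138} \approx 0.094203$)
$K = 10$ ($K = 8 + 2 = 10$)
$E{\left(l \right)} = 8 + l^{3}$ ($E{\left(l \right)} = 8 + l l^{2} = 8 + l^{3}$)
$Z{\left(q,m \right)} = m q$
$Z{\left(K - \left(-15 - -8\right),U \right)} E{\left(S \right)} = \frac{13 \left(10 - \left(-15 - -8\right)\right)}{138} \left(8 + \left(-1\right)^{3}\right) = \frac{13 \left(10 - \left(-15 + 8\right)\right)}{138} \left(8 - 1\right) = \frac{13 \left(10 - -7\right)}{138} \cdot 7 = \frac{13 \left(10 + 7\right)}{138} \cdot 7 = \frac{13}{138} \cdot 17 \cdot 7 = \frac{221}{138} \cdot 7 = \frac{1547}{138}$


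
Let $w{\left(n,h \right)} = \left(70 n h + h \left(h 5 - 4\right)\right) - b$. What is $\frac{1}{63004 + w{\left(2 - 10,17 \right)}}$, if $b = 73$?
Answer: $\frac{1}{54788} \approx 1.8252 \cdot 10^{-5}$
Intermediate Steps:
$w{\left(n,h \right)} = -73 + h \left(-4 + 5 h\right) + 70 h n$ ($w{\left(n,h \right)} = \left(70 n h + h \left(h 5 - 4\right)\right) - 73 = \left(70 h n + h \left(5 h - 4\right)\right) - 73 = \left(70 h n + h \left(-4 + 5 h\right)\right) - 73 = \left(h \left(-4 + 5 h\right) + 70 h n\right) - 73 = -73 + h \left(-4 + 5 h\right) + 70 h n$)
$\frac{1}{63004 + w{\left(2 - 10,17 \right)}} = \frac{1}{63004 + \left(-73 - 68 + 5 \cdot 17^{2} + 70 \cdot 17 \left(2 - 10\right)\right)} = \frac{1}{63004 + \left(-73 - 68 + 5 \cdot 289 + 70 \cdot 17 \left(2 - 10\right)\right)} = \frac{1}{63004 + \left(-73 - 68 + 1445 + 70 \cdot 17 \left(-8\right)\right)} = \frac{1}{63004 - 8216} = \frac{1}{54788}$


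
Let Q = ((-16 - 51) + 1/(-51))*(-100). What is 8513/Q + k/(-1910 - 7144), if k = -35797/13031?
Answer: 25617973553231/20163238986600 ≈ 1.2705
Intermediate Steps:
k = -35797/13031 (k = -35797*1/13031 = -35797/13031 ≈ -2.7471)
Q = 341800/51 (Q = (-67 - 1/51)*(-100) = -3418/51*(-100) = 341800/51 ≈ 6702.0)
8513/Q + k/(-1910 - 7144) = 8513/(341800/51) - 35797/(13031*(-1910 - 7144)) = 8513*(51/341800) - 35797/13031/(-9054) = 434163/341800 - 35797/13031*(-1/9054) = 434163/341800 + 35797/117982674 = 25617973553231/20163238986600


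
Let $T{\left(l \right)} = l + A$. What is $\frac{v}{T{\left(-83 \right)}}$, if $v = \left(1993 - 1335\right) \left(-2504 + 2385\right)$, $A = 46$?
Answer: $\frac{78302}{37} \approx 2116.3$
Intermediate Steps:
$T{\left(l \right)} = 46 + l$ ($T{\left(l \right)} = l + 46 = 46 + l$)
$v = -78302$ ($v = 658 \left(-119\right) = -78302$)
$\frac{v}{T{\left(-83 \right)}} = - \frac{78302}{46 - 83} = - \frac{78302}{-37} = \left(-78302\right) \left(- \frac{1}{37}\right) = \frac{78302}{37}$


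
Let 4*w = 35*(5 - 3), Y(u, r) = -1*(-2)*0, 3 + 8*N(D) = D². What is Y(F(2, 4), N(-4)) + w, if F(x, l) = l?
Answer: 35/2 ≈ 17.500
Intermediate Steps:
N(D) = -3/8 + D²/8
Y(u, r) = 0 (Y(u, r) = 2*0 = 0)
w = 35/2 (w = (35*(5 - 3))/4 = (35*2)/4 = (¼)*70 = 35/2 ≈ 17.500)
Y(F(2, 4), N(-4)) + w = 0 + 35/2 = 35/2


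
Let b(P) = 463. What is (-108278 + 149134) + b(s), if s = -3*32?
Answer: 41319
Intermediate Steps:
s = -96
(-108278 + 149134) + b(s) = (-108278 + 149134) + 463 = 40856 + 463 = 41319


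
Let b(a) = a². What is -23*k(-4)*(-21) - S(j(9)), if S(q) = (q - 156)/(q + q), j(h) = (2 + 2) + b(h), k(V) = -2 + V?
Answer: -492589/170 ≈ -2897.6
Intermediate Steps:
j(h) = 4 + h² (j(h) = (2 + 2) + h² = 4 + h²)
S(q) = (-156 + q)/(2*q) (S(q) = (-156 + q)/((2*q)) = (-156 + q)*(1/(2*q)) = (-156 + q)/(2*q))
-23*k(-4)*(-21) - S(j(9)) = -23*(-2 - 4)*(-21) - (-156 + (4 + 9²))/(2*(4 + 9²)) = -23*(-6)*(-21) - (-156 + (4 + 81))/(2*(4 + 81)) = 138*(-21) - (-156 + 85)/(2*85) = -2898 - (-71)/(2*85) = -2898 - 1*(-71/170) = -2898 + 71/170 = -492589/170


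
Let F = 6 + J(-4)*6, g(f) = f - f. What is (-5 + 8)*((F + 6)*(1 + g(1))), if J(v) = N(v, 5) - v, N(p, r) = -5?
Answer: 18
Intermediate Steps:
g(f) = 0
J(v) = -5 - v
F = 0 (F = 6 + (-5 - 1*(-4))*6 = 6 + (-5 + 4)*6 = 6 - 1*6 = 6 - 6 = 0)
(-5 + 8)*((F + 6)*(1 + g(1))) = (-5 + 8)*((0 + 6)*(1 + 0)) = 3*(6*1) = 3*6 = 18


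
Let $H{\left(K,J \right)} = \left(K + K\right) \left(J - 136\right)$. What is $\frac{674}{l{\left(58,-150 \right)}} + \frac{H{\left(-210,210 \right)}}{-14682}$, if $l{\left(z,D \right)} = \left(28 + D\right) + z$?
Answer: $- \frac{658879}{78304} \approx -8.4144$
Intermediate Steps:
$H{\left(K,J \right)} = 2 K \left(-136 + J\right)$
$l{\left(z,D \right)} = 28 + D + z$
$\frac{674}{l{\left(58,-150 \right)}} + \frac{H{\left(-210,210 \right)}}{-14682} = \frac{674}{28 - 150 + 58} + \frac{2 \left(-210\right) \left(-136 + 210\right)}{-14682} = \frac{674}{-64} + 2 \left(-210\right) 74 \left(- \frac{1}{14682}\right) = 674 \left(- \frac{1}{64}\right) - - \frac{5180}{2447} = - \frac{337}{32} + \frac{5180}{2447} = - \frac{658879}{78304}$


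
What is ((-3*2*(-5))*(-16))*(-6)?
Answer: 2880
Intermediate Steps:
((-3*2*(-5))*(-16))*(-6) = (-6*(-5)*(-16))*(-6) = (30*(-16))*(-6) = -480*(-6) = 2880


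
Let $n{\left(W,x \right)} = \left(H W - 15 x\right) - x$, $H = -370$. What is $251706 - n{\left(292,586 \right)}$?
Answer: $369122$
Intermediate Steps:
$n{\left(W,x \right)} = - 370 W - 16 x$ ($n{\left(W,x \right)} = \left(- 370 W - 15 x\right) - x = - 370 W - 16 x$)
$251706 - n{\left(292,586 \right)} = 251706 - \left(\left(-370\right) 292 - 9376\right) = 251706 - \left(-108040 - 9376\right) = 251706 - -117416 = 251706 + 117416 = 369122$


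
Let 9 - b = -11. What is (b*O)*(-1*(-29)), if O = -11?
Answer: -6380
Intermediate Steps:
b = 20 (b = 9 - 1*(-11) = 9 + 11 = 20)
(b*O)*(-1*(-29)) = (20*(-11))*(-1*(-29)) = -220*29 = -6380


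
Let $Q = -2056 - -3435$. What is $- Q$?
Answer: $-1379$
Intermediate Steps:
$Q = 1379$ ($Q = -2056 + 3435 = 1379$)
$- Q = \left(-1\right) 1379 = -1379$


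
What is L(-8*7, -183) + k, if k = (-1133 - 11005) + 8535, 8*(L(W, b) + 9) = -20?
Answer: -7229/2 ≈ -3614.5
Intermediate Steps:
L(W, b) = -23/2 (L(W, b) = -9 + (⅛)*(-20) = -9 - 5/2 = -23/2)
k = -3603 (k = -12138 + 8535 = -3603)
L(-8*7, -183) + k = -23/2 - 3603 = -7229/2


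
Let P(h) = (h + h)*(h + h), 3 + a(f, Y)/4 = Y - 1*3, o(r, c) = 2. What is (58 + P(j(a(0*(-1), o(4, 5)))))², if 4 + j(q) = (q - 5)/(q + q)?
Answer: 691532209/65536 ≈ 10552.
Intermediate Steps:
a(f, Y) = -24 + 4*Y (a(f, Y) = -12 + 4*(Y - 1*3) = -12 + 4*(Y - 3) = -12 + 4*(-3 + Y) = -12 + (-12 + 4*Y) = -24 + 4*Y)
j(q) = -4 + (-5 + q)/(2*q) (j(q) = -4 + (q - 5)/(q + q) = -4 + (-5 + q)/((2*q)) = -4 + (-5 + q)*(1/(2*q)) = -4 + (-5 + q)/(2*q))
P(h) = 4*h² (P(h) = (2*h)*(2*h) = 4*h²)
(58 + P(j(a(0*(-1), o(4, 5)))))² = (58 + 4*((-5 - 7*(-24 + 4*2))/(2*(-24 + 4*2)))²)² = (58 + 4*((-5 - 7*(-24 + 8))/(2*(-24 + 8)))²)² = (58 + 4*((½)*(-5 - 7*(-16))/(-16))²)² = (58 + 4*((½)*(-1/16)*(-5 + 112))²)² = (58 + 4*((½)*(-1/16)*107)²)² = (58 + 4*(-107/32)²)² = (58 + 4*(11449/1024))² = (58 + 11449/256)² = (26297/256)² = 691532209/65536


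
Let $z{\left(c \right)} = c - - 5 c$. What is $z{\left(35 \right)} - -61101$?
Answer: $61311$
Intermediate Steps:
$z{\left(c \right)} = 6 c$ ($z{\left(c \right)} = c + 5 c = 6 c$)
$z{\left(35 \right)} - -61101 = 6 \cdot 35 - -61101 = 210 + 61101 = 61311$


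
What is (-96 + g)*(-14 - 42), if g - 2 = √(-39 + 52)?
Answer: 5264 - 56*√13 ≈ 5062.1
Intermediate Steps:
g = 2 + √13 (g = 2 + √(-39 + 52) = 2 + √13 ≈ 5.6056)
(-96 + g)*(-14 - 42) = (-96 + (2 + √13))*(-14 - 42) = (-94 + √13)*(-56) = 5264 - 56*√13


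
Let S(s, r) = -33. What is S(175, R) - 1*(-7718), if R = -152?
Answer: 7685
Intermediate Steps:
S(175, R) - 1*(-7718) = -33 - 1*(-7718) = -33 + 7718 = 7685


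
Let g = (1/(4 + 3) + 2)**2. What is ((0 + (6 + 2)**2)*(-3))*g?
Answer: -43200/49 ≈ -881.63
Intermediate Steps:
g = 225/49 (g = (1/7 + 2)**2 = (15/7)**2 = 225/49 ≈ 4.5918)
((0 + (6 + 2)**2)*(-3))*g = ((0 + (6 + 2)**2)*(-3))*(225/49) = ((0 + 8**2)*(-3))*(225/49) = ((0 + 64)*(-3))*(225/49) = (64*(-3))*(225/49) = -192*225/49 = -43200/49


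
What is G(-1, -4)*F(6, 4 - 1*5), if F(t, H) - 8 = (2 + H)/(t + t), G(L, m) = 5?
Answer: 485/12 ≈ 40.417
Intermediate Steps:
F(t, H) = 8 + (2 + H)/(2*t) (F(t, H) = 8 + (2 + H)/(t + t) = 8 + (2 + H)/((2*t)) = 8 + (2 + H)*(1/(2*t)) = 8 + (2 + H)/(2*t))
G(-1, -4)*F(6, 4 - 1*5) = 5*((½)*(2 + (4 - 1*5) + 16*6)/6) = 5*((½)*(⅙)*(2 + (4 - 5) + 96)) = 5*((½)*(⅙)*(2 - 1 + 96)) = 5*((½)*(⅙)*97) = 5*(97/12) = 485/12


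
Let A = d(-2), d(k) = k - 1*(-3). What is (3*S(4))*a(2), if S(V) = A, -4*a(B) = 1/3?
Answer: -1/4 ≈ -0.25000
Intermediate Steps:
d(k) = 3 + k (d(k) = k + 3 = 3 + k)
A = 1 (A = 3 - 2 = 1)
a(B) = -1/12 (a(B) = -1/4/3 = -1/4*1/3 = -1/12)
S(V) = 1
(3*S(4))*a(2) = (3*1)*(-1/12) = 3*(-1/12) = -1/4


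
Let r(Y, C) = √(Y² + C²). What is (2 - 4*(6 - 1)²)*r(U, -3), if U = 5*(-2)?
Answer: -98*√109 ≈ -1023.2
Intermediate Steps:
U = -10
r(Y, C) = √(C² + Y²)
(2 - 4*(6 - 1)²)*r(U, -3) = (2 - 4*(6 - 1)²)*√((-3)² + (-10)²) = (2 - 4*5²)*√(9 + 100) = (2 - 4*25)*√109 = (2 - 100)*√109 = -98*√109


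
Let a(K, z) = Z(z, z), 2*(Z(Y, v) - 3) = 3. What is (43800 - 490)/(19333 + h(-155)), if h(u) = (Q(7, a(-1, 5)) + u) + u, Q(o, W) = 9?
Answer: 355/156 ≈ 2.2756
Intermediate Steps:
Z(Y, v) = 9/2 (Z(Y, v) = 3 + (½)*3 = 3 + 3/2 = 9/2)
a(K, z) = 9/2
h(u) = 9 + 2*u (h(u) = (9 + u) + u = 9 + 2*u)
(43800 - 490)/(19333 + h(-155)) = (43800 - 490)/(19333 + (9 + 2*(-155))) = 43310/(19333 + (9 - 310)) = 43310/(19333 - 301) = 43310/19032 = 43310*(1/19032) = 355/156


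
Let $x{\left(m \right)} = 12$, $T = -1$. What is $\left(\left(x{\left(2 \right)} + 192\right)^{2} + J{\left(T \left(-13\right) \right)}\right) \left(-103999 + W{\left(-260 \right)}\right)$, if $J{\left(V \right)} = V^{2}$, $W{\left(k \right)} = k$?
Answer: $-4356462315$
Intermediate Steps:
$\left(\left(x{\left(2 \right)} + 192\right)^{2} + J{\left(T \left(-13\right) \right)}\right) \left(-103999 + W{\left(-260 \right)}\right) = \left(\left(12 + 192\right)^{2} + \left(\left(-1\right) \left(-13\right)\right)^{2}\right) \left(-103999 - 260\right) = \left(204^{2} + 13^{2}\right) \left(-104259\right) = \left(41616 + 169\right) \left(-104259\right) = 41785 \left(-104259\right) = -4356462315$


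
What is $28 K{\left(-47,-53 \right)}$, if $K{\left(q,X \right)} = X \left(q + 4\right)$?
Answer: $63812$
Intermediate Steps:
$K{\left(q,X \right)} = X \left(4 + q\right)$
$28 K{\left(-47,-53 \right)} = 28 \left(- 53 \left(4 - 47\right)\right) = 28 \left(\left(-53\right) \left(-43\right)\right) = 28 \cdot 2279 = 63812$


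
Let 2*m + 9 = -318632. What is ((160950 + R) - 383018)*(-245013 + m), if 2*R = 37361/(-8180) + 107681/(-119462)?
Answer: 25069524377665289241/279199760 ≈ 8.9791e+10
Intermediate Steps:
m = -318641/2 (m = -9/2 + (1/2)*(-318632) = -9/2 - 159316 = -318641/2 ≈ -1.5932e+5)
R = -381717883/139599880 (R = (37361/(-8180) + 107681/(-119462))/2 = (37361*(-1/8180) + 107681*(-1/119462))/2 = (-37361/8180 - 15383/17066)/2 = (1/2)*(-381717883/69799940) = -381717883/139599880 ≈ -2.7344)
((160950 + R) - 383018)*(-245013 + m) = ((160950 - 381717883/139599880) - 383018)*(-245013 - 318641/2) = (22468218968117/139599880 - 383018)*(-808667/2) = -31001047869723/139599880*(-808667/2) = 25069524377665289241/279199760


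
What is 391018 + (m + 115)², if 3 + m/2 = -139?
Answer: 419579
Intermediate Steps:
m = -284 (m = -6 + 2*(-139) = -6 - 278 = -284)
391018 + (m + 115)² = 391018 + (-284 + 115)² = 391018 + (-169)² = 391018 + 28561 = 419579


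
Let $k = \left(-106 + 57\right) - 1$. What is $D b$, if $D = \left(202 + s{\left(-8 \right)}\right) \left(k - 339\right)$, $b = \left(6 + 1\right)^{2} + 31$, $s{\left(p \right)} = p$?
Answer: $-6037280$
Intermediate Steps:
$k = -50$ ($k = -49 - 1 = -50$)
$b = 80$ ($b = 7^{2} + 31 = 49 + 31 = 80$)
$D = -75466$ ($D = \left(202 - 8\right) \left(-50 - 339\right) = 194 \left(-389\right) = -75466$)
$D b = \left(-75466\right) 80 = -6037280$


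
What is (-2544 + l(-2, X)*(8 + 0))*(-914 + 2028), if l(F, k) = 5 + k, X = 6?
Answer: -2735984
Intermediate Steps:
(-2544 + l(-2, X)*(8 + 0))*(-914 + 2028) = (-2544 + (5 + 6)*(8 + 0))*(-914 + 2028) = (-2544 + 11*8)*1114 = (-2544 + 88)*1114 = -2456*1114 = -2735984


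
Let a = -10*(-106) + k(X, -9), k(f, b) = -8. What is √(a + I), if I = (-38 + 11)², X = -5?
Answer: √1781 ≈ 42.202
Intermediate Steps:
a = 1052 (a = -10*(-106) - 8 = 1060 - 8 = 1052)
I = 729 (I = (-27)² = 729)
√(a + I) = √(1052 + 729) = √1781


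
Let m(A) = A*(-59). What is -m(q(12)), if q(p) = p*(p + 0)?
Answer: 8496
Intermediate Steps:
q(p) = p**2 (q(p) = p*p = p**2)
m(A) = -59*A
-m(q(12)) = -(-59)*12**2 = -(-59)*144 = -1*(-8496) = 8496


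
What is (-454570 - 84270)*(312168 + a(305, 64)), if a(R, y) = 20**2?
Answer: -168424141120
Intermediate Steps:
a(R, y) = 400
(-454570 - 84270)*(312168 + a(305, 64)) = (-454570 - 84270)*(312168 + 400) = -538840*312568 = -168424141120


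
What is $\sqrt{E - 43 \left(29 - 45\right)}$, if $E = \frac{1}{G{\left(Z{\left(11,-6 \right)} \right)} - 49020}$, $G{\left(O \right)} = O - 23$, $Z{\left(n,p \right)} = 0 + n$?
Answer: $\frac{\sqrt{45945728430}}{8172} \approx 26.23$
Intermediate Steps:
$Z{\left(n,p \right)} = n$
$G{\left(O \right)} = -23 + O$
$E = - \frac{1}{49032}$ ($E = \frac{1}{\left(-23 + 11\right) - 49020} = \frac{1}{-12 - 49020} = \frac{1}{-49032} = - \frac{1}{49032} \approx -2.0395 \cdot 10^{-5}$)
$\sqrt{E - 43 \left(29 - 45\right)} = \sqrt{- \frac{1}{49032} - 43 \left(29 - 45\right)} = \sqrt{- \frac{1}{49032} - -688} = \sqrt{- \frac{1}{49032} + 688} = \sqrt{\frac{33734015}{49032}} = \frac{\sqrt{45945728430}}{8172}$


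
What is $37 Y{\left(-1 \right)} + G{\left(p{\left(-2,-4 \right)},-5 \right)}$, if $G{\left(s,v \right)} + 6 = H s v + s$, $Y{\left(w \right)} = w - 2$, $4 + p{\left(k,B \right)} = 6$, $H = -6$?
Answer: $-55$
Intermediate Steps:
$p{\left(k,B \right)} = 2$ ($p{\left(k,B \right)} = -4 + 6 = 2$)
$Y{\left(w \right)} = -2 + w$ ($Y{\left(w \right)} = w - 2 = -2 + w$)
$G{\left(s,v \right)} = -6 + s - 6 s v$ ($G{\left(s,v \right)} = -6 + \left(- 6 s v + s\right) = -6 - \left(- s + 6 s v\right) = -6 + s - 6 s v$)
$37 Y{\left(-1 \right)} + G{\left(p{\left(-2,-4 \right)},-5 \right)} = 37 \left(-2 - 1\right) - \left(4 - 60\right) = 37 \left(-3\right) + \left(-6 + 2 + 60\right) = -111 + 56 = -55$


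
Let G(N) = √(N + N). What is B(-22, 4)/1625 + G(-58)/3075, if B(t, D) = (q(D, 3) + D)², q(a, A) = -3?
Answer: 1/1625 + 2*I*√29/3075 ≈ 0.00061538 + 0.0035025*I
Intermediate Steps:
G(N) = √2*√N (G(N) = √(2*N) = √2*√N)
B(t, D) = (-3 + D)²
B(-22, 4)/1625 + G(-58)/3075 = (-3 + 4)²/1625 + (√2*√(-58))/3075 = 1²*(1/1625) + (√2*(I*√58))*(1/3075) = 1*(1/1625) + (2*I*√29)*(1/3075) = 1/1625 + 2*I*√29/3075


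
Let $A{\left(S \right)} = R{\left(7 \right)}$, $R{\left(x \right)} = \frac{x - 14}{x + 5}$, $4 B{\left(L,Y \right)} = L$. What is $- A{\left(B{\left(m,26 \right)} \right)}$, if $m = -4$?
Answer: $\frac{7}{12} \approx 0.58333$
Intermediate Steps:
$B{\left(L,Y \right)} = \frac{L}{4}$
$R{\left(x \right)} = \frac{-14 + x}{5 + x}$
$A{\left(S \right)} = - \frac{7}{12}$ ($A{\left(S \right)} = \frac{-14 + 7}{5 + 7} = \frac{1}{12} \left(-7\right) = - \frac{7}{12}$)
$- A{\left(B{\left(m,26 \right)} \right)} = \left(-1\right) \left(- \frac{7}{12}\right) = \frac{7}{12}$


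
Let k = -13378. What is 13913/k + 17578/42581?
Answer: -32479179/51786238 ≈ -0.62718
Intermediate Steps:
13913/k + 17578/42581 = 13913/(-13378) + 17578/42581 = 13913*(-1/13378) + 17578*(1/42581) = -13913/13378 + 1598/3871 = -32479179/51786238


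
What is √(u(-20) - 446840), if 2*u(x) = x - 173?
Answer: I*√1787746/2 ≈ 668.53*I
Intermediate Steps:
u(x) = -173/2 + x/2 (u(x) = (x - 173)/2 = (-173 + x)/2 = -173/2 + x/2)
√(u(-20) - 446840) = √((-173/2 + (½)*(-20)) - 446840) = √((-173/2 - 10) - 446840) = √(-193/2 - 446840) = √(-893873/2) = I*√1787746/2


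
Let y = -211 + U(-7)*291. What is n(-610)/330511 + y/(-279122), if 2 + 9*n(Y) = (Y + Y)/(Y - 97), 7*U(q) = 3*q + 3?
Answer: 30109903151/8761270859838 ≈ 0.0034367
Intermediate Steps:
U(q) = 3/7 + 3*q/7 (U(q) = (3*q + 3)/7 = (3 + 3*q)/7 = 3/7 + 3*q/7)
y = -6715/7 (y = -211 + (3/7 + (3/7)*(-7))*291 = -211 + (3/7 - 3)*291 = -211 - 18/7*291 = -211 - 5238/7 = -6715/7 ≈ -959.29)
n(Y) = -2/9 + 2*Y/(9*(-97 + Y)) (n(Y) = -2/9 + ((Y + Y)/(Y - 97))/9 = -2/9 + ((2*Y)/(-97 + Y))/9 = -2/9 + (2*Y/(-97 + Y))/9 = -2/9 + 2*Y/(9*(-97 + Y)))
n(-610)/330511 + y/(-279122) = (194/(9*(-97 - 610)))/330511 - 6715/7/(-279122) = ((194/9)/(-707))*(1/330511) - 6715/7*(-1/279122) = ((194/9)*(-1/707))*(1/330511) + 6715/1953854 = -194/6363*1/330511 + 6715/1953854 = -194/2103041493 + 6715/1953854 = 30109903151/8761270859838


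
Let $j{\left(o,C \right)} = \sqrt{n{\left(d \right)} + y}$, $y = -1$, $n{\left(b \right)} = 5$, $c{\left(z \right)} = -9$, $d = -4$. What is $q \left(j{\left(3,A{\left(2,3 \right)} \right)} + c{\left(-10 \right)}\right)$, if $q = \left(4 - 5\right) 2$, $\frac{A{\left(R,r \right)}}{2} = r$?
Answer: $14$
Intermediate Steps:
$A{\left(R,r \right)} = 2 r$
$q = -2$ ($q = \left(-1\right) 2 = -2$)
$j{\left(o,C \right)} = 2$ ($j{\left(o,C \right)} = \sqrt{5 - 1} = \sqrt{4} = 2$)
$q \left(j{\left(3,A{\left(2,3 \right)} \right)} + c{\left(-10 \right)}\right) = - 2 \left(2 - 9\right) = \left(-2\right) \left(-7\right) = 14$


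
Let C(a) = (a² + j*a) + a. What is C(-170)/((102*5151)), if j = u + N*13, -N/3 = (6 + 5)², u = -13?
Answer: 24505/15453 ≈ 1.5858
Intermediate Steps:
N = -363 (N = -3*(6 + 5)² = -3*11² = -3*121 = -363)
j = -4732 (j = -13 - 363*13 = -13 - 4719 = -4732)
C(a) = a² - 4731*a (C(a) = (a² - 4732*a) + a = a² - 4731*a)
C(-170)/((102*5151)) = (-170*(-4731 - 170))/((102*5151)) = -170*(-4901)/525402 = 833170*(1/525402) = 24505/15453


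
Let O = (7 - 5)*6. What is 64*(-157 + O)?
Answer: -9280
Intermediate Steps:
O = 12 (O = 2*6 = 12)
64*(-157 + O) = 64*(-157 + 12) = 64*(-145) = -9280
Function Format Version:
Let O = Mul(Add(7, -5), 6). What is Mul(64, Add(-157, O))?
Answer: -9280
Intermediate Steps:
O = 12 (O = Mul(2, 6) = 12)
Mul(64, Add(-157, O)) = Mul(64, Add(-157, 12)) = Mul(64, -145) = -9280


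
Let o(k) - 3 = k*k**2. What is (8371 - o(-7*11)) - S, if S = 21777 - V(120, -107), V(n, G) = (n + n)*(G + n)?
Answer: 446244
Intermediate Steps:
o(k) = 3 + k**3 (o(k) = 3 + k*k**2 = 3 + k**3)
V(n, G) = 2*n*(G + n) (V(n, G) = (2*n)*(G + n) = 2*n*(G + n))
S = 18657 (S = 21777 - 2*120*(-107 + 120) = 21777 - 2*120*13 = 21777 - 1*3120 = 21777 - 3120 = 18657)
(8371 - o(-7*11)) - S = (8371 - (3 + (-7*11)**3)) - 1*18657 = (8371 - (3 + (-77)**3)) - 18657 = (8371 - (3 - 456533)) - 18657 = (8371 - 1*(-456530)) - 18657 = (8371 + 456530) - 18657 = 464901 - 18657 = 446244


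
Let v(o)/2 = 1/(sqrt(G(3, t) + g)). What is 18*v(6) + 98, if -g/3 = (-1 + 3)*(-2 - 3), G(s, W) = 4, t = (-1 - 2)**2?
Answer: 98 + 18*sqrt(34)/17 ≈ 104.17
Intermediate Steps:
t = 9 (t = (-3)**2 = 9)
g = 30 (g = -3*(-1 + 3)*(-2 - 3) = -6*(-5) = -3*(-10) = 30)
v(o) = sqrt(34)/17 (v(o) = 2/(sqrt(4 + 30)) = 2/(sqrt(34)) = 2*(sqrt(34)/34) = sqrt(34)/17)
18*v(6) + 98 = 18*(sqrt(34)/17) + 98 = 18*sqrt(34)/17 + 98 = 98 + 18*sqrt(34)/17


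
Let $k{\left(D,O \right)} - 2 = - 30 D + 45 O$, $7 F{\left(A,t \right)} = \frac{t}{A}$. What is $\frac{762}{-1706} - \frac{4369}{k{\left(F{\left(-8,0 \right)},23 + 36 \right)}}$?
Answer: $- \frac{4739074}{2266421} \approx -2.091$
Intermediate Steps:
$F{\left(A,t \right)} = \frac{t}{7 A}$ ($F{\left(A,t \right)} = \frac{t \frac{1}{A}}{7} = \frac{t}{7 A}$)
$k{\left(D,O \right)} = 2 - 30 D + 45 O$ ($k{\left(D,O \right)} = 2 - \left(- 45 O + 30 D\right) = 2 - 30 D + 45 O$)
$\frac{762}{-1706} - \frac{4369}{k{\left(F{\left(-8,0 \right)},23 + 36 \right)}} = \frac{762}{-1706} - \frac{4369}{2 - 30 \cdot \frac{1}{7} \cdot 0 \frac{1}{-8} + 45 \left(23 + 36\right)} = 762 \left(- \frac{1}{1706}\right) - \frac{4369}{2 - 30 \cdot \frac{1}{7} \cdot 0 \left(- \frac{1}{8}\right) + 45 \cdot 59} = - \frac{381}{853} - \frac{4369}{2 - 0 + 2655} = - \frac{381}{853} - \frac{4369}{2 + 0 + 2655} = - \frac{381}{853} - \frac{4369}{2657} = - \frac{4739074}{2266421}$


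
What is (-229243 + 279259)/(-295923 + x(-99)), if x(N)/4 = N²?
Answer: -16672/85573 ≈ -0.19483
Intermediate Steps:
x(N) = 4*N²
(-229243 + 279259)/(-295923 + x(-99)) = (-229243 + 279259)/(-295923 + 4*(-99)²) = 50016/(-295923 + 4*9801) = 50016/(-295923 + 39204) = 50016/(-256719) = 50016*(-1/256719) = -16672/85573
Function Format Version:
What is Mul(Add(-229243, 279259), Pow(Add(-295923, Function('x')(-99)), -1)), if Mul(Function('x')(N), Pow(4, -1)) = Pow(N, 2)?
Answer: Rational(-16672, 85573) ≈ -0.19483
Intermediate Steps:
Function('x')(N) = Mul(4, Pow(N, 2))
Mul(Add(-229243, 279259), Pow(Add(-295923, Function('x')(-99)), -1)) = Mul(Add(-229243, 279259), Pow(Add(-295923, Mul(4, Pow(-99, 2))), -1)) = Mul(50016, Pow(Add(-295923, Mul(4, 9801)), -1)) = Mul(50016, Pow(Add(-295923, 39204), -1)) = Mul(50016, Pow(-256719, -1)) = Mul(50016, Rational(-1, 256719)) = Rational(-16672, 85573)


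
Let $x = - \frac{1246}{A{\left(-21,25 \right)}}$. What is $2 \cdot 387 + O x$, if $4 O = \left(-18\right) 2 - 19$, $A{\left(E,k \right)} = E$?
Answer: $- \frac{251}{6} \approx -41.833$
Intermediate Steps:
$O = - \frac{55}{4}$ ($O = \frac{\left(-18\right) 2 - 19}{4} = \frac{-36 - 19}{4} = \frac{1}{4} \left(-55\right) = - \frac{55}{4} \approx -13.75$)
$x = \frac{178}{3}$ ($x = - \frac{1246}{-21} = \left(-1246\right) \left(- \frac{1}{21}\right) = \frac{178}{3} \approx 59.333$)
$2 \cdot 387 + O x = 2 \cdot 387 - \frac{4895}{6} = 774 - \frac{4895}{6} = - \frac{251}{6}$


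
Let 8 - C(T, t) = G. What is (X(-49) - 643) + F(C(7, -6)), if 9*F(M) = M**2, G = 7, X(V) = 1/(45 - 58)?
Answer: -75227/117 ≈ -642.97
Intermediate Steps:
X(V) = -1/13 (X(V) = 1/(-13) = -1/13)
C(T, t) = 1 (C(T, t) = 8 - 1*7 = 8 - 7 = 1)
F(M) = M**2/9
(X(-49) - 643) + F(C(7, -6)) = (-1/13 - 643) + (1/9)*1**2 = -8360/13 + (1/9)*1 = -8360/13 + 1/9 = -75227/117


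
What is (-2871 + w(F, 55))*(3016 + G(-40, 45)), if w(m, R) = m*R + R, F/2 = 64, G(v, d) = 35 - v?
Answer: 13056384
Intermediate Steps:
F = 128 (F = 2*64 = 128)
w(m, R) = R + R*m (w(m, R) = R*m + R = R + R*m)
(-2871 + w(F, 55))*(3016 + G(-40, 45)) = (-2871 + 55*(1 + 128))*(3016 + (35 - 1*(-40))) = (-2871 + 55*129)*(3016 + (35 + 40)) = (-2871 + 7095)*(3016 + 75) = 4224*3091 = 13056384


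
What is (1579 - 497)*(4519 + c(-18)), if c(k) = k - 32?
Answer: 4835458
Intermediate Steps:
c(k) = -32 + k
(1579 - 497)*(4519 + c(-18)) = (1579 - 497)*(4519 + (-32 - 18)) = 1082*(4519 - 50) = 1082*4469 = 4835458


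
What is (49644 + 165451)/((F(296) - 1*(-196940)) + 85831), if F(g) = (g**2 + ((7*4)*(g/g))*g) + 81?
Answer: 215095/378756 ≈ 0.56790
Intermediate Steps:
F(g) = 81 + g**2 + 28*g (F(g) = (g**2 + (28*1)*g) + 81 = (g**2 + 28*g) + 81 = 81 + g**2 + 28*g)
(49644 + 165451)/((F(296) - 1*(-196940)) + 85831) = (49644 + 165451)/(((81 + 296**2 + 28*296) - 1*(-196940)) + 85831) = 215095/(((81 + 87616 + 8288) + 196940) + 85831) = 215095/((95985 + 196940) + 85831) = 215095/(292925 + 85831) = 215095/378756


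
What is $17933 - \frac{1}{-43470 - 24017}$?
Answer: $\frac{1210244372}{67487} \approx 17933.0$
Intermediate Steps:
$17933 - \frac{1}{-43470 - 24017} = 17933 - \frac{1}{-67487} = 17933 - - \frac{1}{67487} = 17933 + \frac{1}{67487} = \frac{1210244372}{67487}$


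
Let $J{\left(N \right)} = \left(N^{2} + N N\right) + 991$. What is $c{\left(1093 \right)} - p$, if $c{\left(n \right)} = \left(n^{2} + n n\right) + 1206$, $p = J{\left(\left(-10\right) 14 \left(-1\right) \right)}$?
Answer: $2350313$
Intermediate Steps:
$J{\left(N \right)} = 991 + 2 N^{2}$ ($J{\left(N \right)} = \left(N^{2} + N^{2}\right) + 991 = 2 N^{2} + 991 = 991 + 2 N^{2}$)
$p = 40191$ ($p = 991 + 2 \left(\left(-10\right) 14 \left(-1\right)\right)^{2} = 991 + 2 \left(\left(-140\right) \left(-1\right)\right)^{2} = 991 + 2 \cdot 140^{2} = 991 + 2 \cdot 19600 = 991 + 39200 = 40191$)
$c{\left(n \right)} = 1206 + 2 n^{2}$ ($c{\left(n \right)} = \left(n^{2} + n^{2}\right) + 1206 = 2 n^{2} + 1206 = 1206 + 2 n^{2}$)
$c{\left(1093 \right)} - p = \left(1206 + 2 \cdot 1093^{2}\right) - 40191 = \left(1206 + 2 \cdot 1194649\right) - 40191 = \left(1206 + 2389298\right) - 40191 = 2390504 - 40191 = 2350313$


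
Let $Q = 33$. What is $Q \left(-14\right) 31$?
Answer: $-14322$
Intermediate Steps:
$Q \left(-14\right) 31 = 33 \left(-14\right) 31 = \left(-462\right) 31 = -14322$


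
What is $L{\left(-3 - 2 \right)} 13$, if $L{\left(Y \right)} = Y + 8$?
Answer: $39$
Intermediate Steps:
$L{\left(Y \right)} = 8 + Y$
$L{\left(-3 - 2 \right)} 13 = \left(8 - 5\right) 13 = 3 \cdot 13 = 39$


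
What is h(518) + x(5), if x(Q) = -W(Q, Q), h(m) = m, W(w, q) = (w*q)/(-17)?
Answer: 8831/17 ≈ 519.47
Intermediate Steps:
W(w, q) = -q*w/17 (W(w, q) = (q*w)*(-1/17) = -q*w/17)
x(Q) = Q²/17 (x(Q) = -(-1)*Q*Q/17 = -(-1)*Q²/17 = Q²/17)
h(518) + x(5) = 518 + (1/17)*5² = 518 + (1/17)*25 = 518 + 25/17 = 8831/17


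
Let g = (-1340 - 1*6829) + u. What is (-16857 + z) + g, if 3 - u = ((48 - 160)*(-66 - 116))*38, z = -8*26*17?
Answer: -803151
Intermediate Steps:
z = -3536 (z = -208*17 = -3536)
u = -774589 (u = 3 - (48 - 160)*(-66 - 116)*38 = 3 - (-112*(-182))*38 = 3 - 20384*38 = 3 - 1*774592 = 3 - 774592 = -774589)
g = -782758 (g = (-1340 - 1*6829) - 774589 = (-1340 - 6829) - 774589 = -8169 - 774589 = -782758)
(-16857 + z) + g = (-16857 - 3536) - 782758 = -20393 - 782758 = -803151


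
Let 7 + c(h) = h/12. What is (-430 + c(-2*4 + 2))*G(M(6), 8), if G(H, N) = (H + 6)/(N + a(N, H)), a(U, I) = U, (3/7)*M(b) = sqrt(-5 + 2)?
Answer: -2625/16 - 6125*I*sqrt(3)/96 ≈ -164.06 - 110.51*I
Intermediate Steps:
M(b) = 7*I*sqrt(3)/3 (M(b) = 7*sqrt(-5 + 2)/3 = 7*sqrt(-3)/3 = 7*(I*sqrt(3))/3 = 7*I*sqrt(3)/3)
G(H, N) = (6 + H)/(2*N) (G(H, N) = (H + 6)/(N + N) = (6 + H)/((2*N)) = (6 + H)*(1/(2*N)) = (6 + H)/(2*N))
c(h) = -7 + h/12
(-430 + c(-2*4 + 2))*G(M(6), 8) = (-430 + (-7 + (-2*4 + 2)/12))*((1/2)*(6 + 7*I*sqrt(3)/3)/8) = (-430 + (-7 + (-8 + 2)/12))*((1/2)*(1/8)*(6 + 7*I*sqrt(3)/3)) = (-430 + (-7 + (1/12)*(-6)))*(3/8 + 7*I*sqrt(3)/48) = (-430 + (-7 - 1/2))*(3/8 + 7*I*sqrt(3)/48) = (-430 - 15/2)*(3/8 + 7*I*sqrt(3)/48) = -875*(3/8 + 7*I*sqrt(3)/48)/2 = -2625/16 - 6125*I*sqrt(3)/96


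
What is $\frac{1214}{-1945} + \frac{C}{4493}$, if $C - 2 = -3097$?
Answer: $- \frac{11474277}{8738885} \approx -1.313$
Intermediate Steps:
$C = -3095$ ($C = 2 - 3097 = -3095$)
$\frac{1214}{-1945} + \frac{C}{4493} = \frac{1214}{-1945} - \frac{3095}{4493} = 1214 \left(- \frac{1}{1945}\right) - \frac{3095}{4493} = - \frac{1214}{1945} - \frac{3095}{4493} = - \frac{11474277}{8738885}$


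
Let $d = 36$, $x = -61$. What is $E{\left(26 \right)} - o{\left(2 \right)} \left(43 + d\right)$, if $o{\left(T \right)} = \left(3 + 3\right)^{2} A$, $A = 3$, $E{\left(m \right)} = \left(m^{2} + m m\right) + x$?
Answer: $-7241$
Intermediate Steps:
$E{\left(m \right)} = -61 + 2 m^{2}$ ($E{\left(m \right)} = \left(m^{2} + m m\right) - 61 = \left(m^{2} + m^{2}\right) - 61 = 2 m^{2} - 61 = -61 + 2 m^{2}$)
$o{\left(T \right)} = 108$ ($o{\left(T \right)} = \left(3 + 3\right)^{2} \cdot 3 = 6^{2} \cdot 3 = 36 \cdot 3 = 108$)
$E{\left(26 \right)} - o{\left(2 \right)} \left(43 + d\right) = \left(-61 + 2 \cdot 26^{2}\right) - 108 \left(43 + 36\right) = \left(-61 + 2 \cdot 676\right) - 108 \cdot 79 = \left(-61 + 1352\right) - 8532 = 1291 - 8532 = -7241$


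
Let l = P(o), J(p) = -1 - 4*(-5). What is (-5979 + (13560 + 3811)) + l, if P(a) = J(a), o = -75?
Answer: 11411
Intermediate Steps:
J(p) = 19 (J(p) = -1 + 20 = 19)
P(a) = 19
l = 19
(-5979 + (13560 + 3811)) + l = (-5979 + (13560 + 3811)) + 19 = (-5979 + 17371) + 19 = 11392 + 19 = 11411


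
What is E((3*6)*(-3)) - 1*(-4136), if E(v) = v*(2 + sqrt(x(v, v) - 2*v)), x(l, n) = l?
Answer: 4028 - 162*sqrt(6) ≈ 3631.2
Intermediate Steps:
E(v) = v*(2 + sqrt(-v)) (E(v) = v*(2 + sqrt(v - 2*v)) = v*(2 + sqrt(-v)))
E((3*6)*(-3)) - 1*(-4136) = ((3*6)*(-3))*(2 + sqrt(-3*6*(-3))) - 1*(-4136) = (18*(-3))*(2 + sqrt(-18*(-3))) + 4136 = -54*(2 + sqrt(-1*(-54))) + 4136 = -54*(2 + sqrt(54)) + 4136 = -54*(2 + 3*sqrt(6)) + 4136 = (-108 - 162*sqrt(6)) + 4136 = 4028 - 162*sqrt(6)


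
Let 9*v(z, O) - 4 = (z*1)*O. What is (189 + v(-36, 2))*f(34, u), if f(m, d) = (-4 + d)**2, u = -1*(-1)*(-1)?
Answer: 40825/9 ≈ 4536.1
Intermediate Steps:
u = -1 (u = 1*(-1) = -1)
v(z, O) = 4/9 + O*z/9 (v(z, O) = 4/9 + ((z*1)*O)/9 = 4/9 + (z*O)/9 = 4/9 + (O*z)/9 = 4/9 + O*z/9)
(189 + v(-36, 2))*f(34, u) = (189 + (4/9 + (1/9)*2*(-36)))*(-4 - 1)**2 = (189 + (4/9 - 8))*(-5)**2 = (189 - 68/9)*25 = (1633/9)*25 = 40825/9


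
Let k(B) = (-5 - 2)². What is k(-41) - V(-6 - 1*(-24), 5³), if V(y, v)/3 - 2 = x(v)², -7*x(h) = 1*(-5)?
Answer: 2032/49 ≈ 41.469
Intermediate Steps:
x(h) = 5/7 (x(h) = -(-5)/7 = -⅐*(-5) = 5/7)
V(y, v) = 369/49 (V(y, v) = 6 + 3*(5/7)² = 6 + 3*(25/49) = 6 + 75/49 = 369/49)
k(B) = 49 (k(B) = (-7)² = 49)
k(-41) - V(-6 - 1*(-24), 5³) = 49 - 1*369/49 = 49 - 369/49 = 2032/49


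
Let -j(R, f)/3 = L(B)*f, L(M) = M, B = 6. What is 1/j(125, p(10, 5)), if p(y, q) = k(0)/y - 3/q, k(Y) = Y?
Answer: 5/54 ≈ 0.092593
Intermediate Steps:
p(y, q) = -3/q (p(y, q) = 0/y - 3/q = 0 - 3/q = -3/q)
j(R, f) = -18*f
1/j(125, p(10, 5)) = 1/(-(-54)/5) = 1/(-18*(-⅗)) = 1/(54/5) = 5/54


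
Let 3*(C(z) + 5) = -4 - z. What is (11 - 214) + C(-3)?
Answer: -625/3 ≈ -208.33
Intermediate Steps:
C(z) = -19/3 - z/3 (C(z) = -5 + (-4 - z)/3 = -5 + (-4/3 - z/3) = -19/3 - z/3)
(11 - 214) + C(-3) = (11 - 214) + (-19/3 - ⅓*(-3)) = -203 + (-19/3 + 1) = -203 - 16/3 = -625/3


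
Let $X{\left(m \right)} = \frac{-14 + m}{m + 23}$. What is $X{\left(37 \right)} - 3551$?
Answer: $- \frac{213037}{60} \approx -3550.6$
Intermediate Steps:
$X{\left(m \right)} = \frac{-14 + m}{23 + m}$
$X{\left(37 \right)} - 3551 = \frac{-14 + 37}{23 + 37} - 3551 = \frac{1}{60} \cdot 23 - 3551 = \frac{23}{60} - 3551 = - \frac{213037}{60}$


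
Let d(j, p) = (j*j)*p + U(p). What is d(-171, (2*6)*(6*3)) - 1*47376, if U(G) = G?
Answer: 6268896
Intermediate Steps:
d(j, p) = p + p*j² (d(j, p) = (j*j)*p + p = j²*p + p = p*j² + p = p + p*j²)
d(-171, (2*6)*(6*3)) - 1*47376 = ((2*6)*(6*3))*(1 + (-171)²) - 1*47376 = (12*18)*(1 + 29241) - 47376 = 216*29242 - 47376 = 6316272 - 47376 = 6268896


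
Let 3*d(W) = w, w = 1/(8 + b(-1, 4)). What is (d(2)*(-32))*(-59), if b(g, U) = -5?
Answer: 1888/9 ≈ 209.78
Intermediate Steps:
w = 1/3 (w = 1/(8 - 5) = 1/3 ≈ 0.33333)
d(W) = 1/9 (d(W) = (1/3)*(1/3) = 1/9)
(d(2)*(-32))*(-59) = ((1/9)*(-32))*(-59) = -32/9*(-59) = 1888/9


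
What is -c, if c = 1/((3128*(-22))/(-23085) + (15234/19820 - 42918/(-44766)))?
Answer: -37930455630/178588705819 ≈ -0.21239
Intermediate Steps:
c = 37930455630/178588705819 (c = 1/(-68816*(-1/23085) + (15234*(1/19820) - 42918*(-1/44766))) = 1/(68816/23085 + (7617/9910 + 7153/7461)) = 1/(68816/23085 + 127716667/73938510) = 1/(178588705819/37930455630) = 37930455630/178588705819 ≈ 0.21239)
-c = -1*37930455630/178588705819 = -37930455630/178588705819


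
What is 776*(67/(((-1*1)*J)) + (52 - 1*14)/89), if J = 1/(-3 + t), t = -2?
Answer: 23165928/89 ≈ 2.6029e+5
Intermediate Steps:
J = -⅕ (J = 1/(-3 - 2) = 1/(-5) = -⅕ ≈ -0.20000)
776*(67/(((-1*1)*J)) + (52 - 1*14)/89) = 776*(67/((-1*1*(-⅕))) + (52 - 1*14)/89) = 776*(67/((-1*(-⅕))) + (52 - 14)*(1/89)) = 776*(67/(⅕) + 38*(1/89)) = 776*(67*5 + 38/89) = 776*(335 + 38/89) = 776*(29853/89) = 23165928/89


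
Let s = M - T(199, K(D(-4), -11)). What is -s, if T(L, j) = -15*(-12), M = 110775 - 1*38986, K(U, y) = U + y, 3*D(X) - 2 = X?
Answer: -71609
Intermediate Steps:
D(X) = ⅔ + X/3
M = 71789 (M = 110775 - 38986 = 71789)
T(L, j) = 180 (T(L, j) = -1*(-180) = 180)
s = 71609 (s = 71789 - 1*180 = 71789 - 180 = 71609)
-s = -1*71609 = -71609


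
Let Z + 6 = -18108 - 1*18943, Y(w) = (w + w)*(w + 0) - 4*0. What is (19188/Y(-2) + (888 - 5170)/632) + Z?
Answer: -10954227/316 ≈ -34665.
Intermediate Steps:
Y(w) = 2*w**2 (Y(w) = (2*w)*w + 0 = 2*w**2 + 0 = 2*w**2)
Z = -37057 (Z = -6 + (-18108 - 1*18943) = -6 + (-18108 - 18943) = -6 - 37051 = -37057)
(19188/Y(-2) + (888 - 5170)/632) + Z = (19188/((2*(-2)**2)) + (888 - 5170)/632) - 37057 = (19188/((2*4)) - 4282*1/632) - 37057 = (19188/8 - 2141/316) - 37057 = (19188*(1/8) - 2141/316) - 37057 = (4797/2 - 2141/316) - 37057 = 755785/316 - 37057 = -10954227/316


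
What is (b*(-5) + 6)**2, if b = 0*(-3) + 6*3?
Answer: 7056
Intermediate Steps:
b = 18 (b = 0 + 18 = 18)
(b*(-5) + 6)**2 = (18*(-5) + 6)**2 = (-90 + 6)**2 = (-84)**2 = 7056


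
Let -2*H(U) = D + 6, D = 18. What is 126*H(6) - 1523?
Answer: -3035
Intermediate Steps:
H(U) = -12 (H(U) = -(18 + 6)/2 = -1/2*24 = -12)
126*H(6) - 1523 = 126*(-12) - 1523 = -1512 - 1523 = -3035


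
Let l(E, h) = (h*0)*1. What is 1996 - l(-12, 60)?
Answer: 1996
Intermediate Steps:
l(E, h) = 0 (l(E, h) = 0*1 = 0)
1996 - l(-12, 60) = 1996 - 1*0 = 1996 + 0 = 1996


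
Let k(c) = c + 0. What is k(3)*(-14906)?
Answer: -44718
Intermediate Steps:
k(c) = c
k(3)*(-14906) = 3*(-14906) = -44718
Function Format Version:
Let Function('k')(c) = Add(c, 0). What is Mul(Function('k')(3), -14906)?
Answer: -44718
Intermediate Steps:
Function('k')(c) = c
Mul(Function('k')(3), -14906) = Mul(3, -14906) = -44718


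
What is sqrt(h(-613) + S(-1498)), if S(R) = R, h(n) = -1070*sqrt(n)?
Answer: sqrt(-1498 - 1070*I*sqrt(613)) ≈ 111.88 - 118.39*I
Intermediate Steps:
sqrt(h(-613) + S(-1498)) = sqrt(-1070*I*sqrt(613) - 1498) = sqrt(-1498 - 1070*I*sqrt(613))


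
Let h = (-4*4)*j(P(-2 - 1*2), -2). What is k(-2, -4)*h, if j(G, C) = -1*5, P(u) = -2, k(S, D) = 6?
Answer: 480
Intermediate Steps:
j(G, C) = -5
h = 80 (h = -4*4*(-5) = -16*(-5) = 80)
k(-2, -4)*h = 6*80 = 480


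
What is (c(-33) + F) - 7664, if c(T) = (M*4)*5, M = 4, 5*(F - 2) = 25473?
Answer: -12437/5 ≈ -2487.4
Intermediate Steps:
F = 25483/5 (F = 2 + (1/5)*25473 = 2 + 25473/5 = 25483/5 ≈ 5096.6)
c(T) = 80 (c(T) = (4*4)*5 = 16*5 = 80)
(c(-33) + F) - 7664 = (80 + 25483/5) - 7664 = 25883/5 - 7664 = -12437/5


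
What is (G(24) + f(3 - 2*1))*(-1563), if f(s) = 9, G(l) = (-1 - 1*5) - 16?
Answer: 20319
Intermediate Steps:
G(l) = -22 (G(l) = (-1 - 5) - 16 = -6 - 16 = -22)
(G(24) + f(3 - 2*1))*(-1563) = (-22 + 9)*(-1563) = -13*(-1563) = 20319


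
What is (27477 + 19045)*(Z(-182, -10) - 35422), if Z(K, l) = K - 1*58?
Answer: -1659067564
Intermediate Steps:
Z(K, l) = -58 + K (Z(K, l) = K - 58 = -58 + K)
(27477 + 19045)*(Z(-182, -10) - 35422) = (27477 + 19045)*((-58 - 182) - 35422) = 46522*(-240 - 35422) = 46522*(-35662) = -1659067564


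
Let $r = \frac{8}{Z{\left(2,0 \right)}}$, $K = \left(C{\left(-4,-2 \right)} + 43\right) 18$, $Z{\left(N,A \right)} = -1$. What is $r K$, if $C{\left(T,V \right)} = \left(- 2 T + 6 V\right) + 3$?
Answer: $-6048$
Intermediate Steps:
$C{\left(T,V \right)} = 3 - 2 T + 6 V$
$K = 756$ ($K = \left(\left(3 - -8 + 6 \left(-2\right)\right) + 43\right) 18 = \left(\left(3 + 8 - 12\right) + 43\right) 18 = \left(-1 + 43\right) 18 = 42 \cdot 18 = 756$)
$r = -8$ ($r = \frac{8}{-1} = 8 \left(-1\right) = -8$)
$r K = \left(-8\right) 756 = -6048$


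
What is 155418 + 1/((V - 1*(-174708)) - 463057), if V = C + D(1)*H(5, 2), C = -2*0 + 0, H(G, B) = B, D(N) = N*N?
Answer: 44814314045/288347 ≈ 1.5542e+5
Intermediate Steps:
D(N) = N**2
C = 0 (C = 0 + 0 = 0)
V = 2 (V = 0 + 1**2*2 = 0 + 1*2 = 0 + 2 = 2)
155418 + 1/((V - 1*(-174708)) - 463057) = 155418 + 1/((2 - 1*(-174708)) - 463057) = 155418 + 1/((2 + 174708) - 463057) = 155418 + 1/(174710 - 463057) = 155418 + 1/(-288347) = 155418 - 1/288347 = 44814314045/288347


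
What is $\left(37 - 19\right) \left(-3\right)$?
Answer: $-54$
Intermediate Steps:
$\left(37 - 19\right) \left(-3\right) = 18 \left(-3\right) = -54$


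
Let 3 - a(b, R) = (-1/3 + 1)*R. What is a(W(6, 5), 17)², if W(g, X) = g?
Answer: 625/9 ≈ 69.444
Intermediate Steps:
a(b, R) = 3 - 2*R/3 (a(b, R) = 3 - (-1/3 + 1)*R = 3 - (-1*⅓ + 1)*R = 3 - (-⅓ + 1)*R = 3 - 2*R/3)
a(W(6, 5), 17)² = (3 - ⅔*17)² = (3 - 34/3)² = (-25/3)² = 625/9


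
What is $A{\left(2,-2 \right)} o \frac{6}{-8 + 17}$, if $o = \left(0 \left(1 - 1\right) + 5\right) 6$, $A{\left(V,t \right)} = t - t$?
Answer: $0$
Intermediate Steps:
$A{\left(V,t \right)} = 0$
$o = 30$ ($o = \left(0 \cdot 0 + 5\right) 6 = \left(0 + 5\right) 6 = 5 \cdot 6 = 30$)
$A{\left(2,-2 \right)} o \frac{6}{-8 + 17} = 0 \cdot 30 \frac{6}{-8 + 17} = 0 \cdot \frac{6}{9} = 0 \cdot 6 \cdot \frac{1}{9} = 0 \cdot \frac{2}{3} = 0$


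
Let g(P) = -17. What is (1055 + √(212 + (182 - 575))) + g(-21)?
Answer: 1038 + I*√181 ≈ 1038.0 + 13.454*I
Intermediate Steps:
(1055 + √(212 + (182 - 575))) + g(-21) = (1055 + √(212 + (182 - 575))) - 17 = (1055 + √(212 - 393)) - 17 = (1055 + √(-181)) - 17 = (1055 + I*√181) - 17 = 1038 + I*√181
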